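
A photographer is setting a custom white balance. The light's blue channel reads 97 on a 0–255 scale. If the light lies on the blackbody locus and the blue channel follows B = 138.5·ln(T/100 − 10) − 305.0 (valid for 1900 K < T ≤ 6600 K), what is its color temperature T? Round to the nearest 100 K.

ln(t − 10) = (97 + 305.0) / 138.5 = 2.9025.
t − 10 = e^2.9025 = 18.220, so t = 28.220.
T = 100·t = 2822 K → 2800 K to the nearest 100 K.

2800 K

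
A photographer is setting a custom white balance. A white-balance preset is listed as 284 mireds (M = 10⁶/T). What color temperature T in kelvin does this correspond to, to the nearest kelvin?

3521 K

T = 10⁶ / 284 = 3521.13 K → 3521 K.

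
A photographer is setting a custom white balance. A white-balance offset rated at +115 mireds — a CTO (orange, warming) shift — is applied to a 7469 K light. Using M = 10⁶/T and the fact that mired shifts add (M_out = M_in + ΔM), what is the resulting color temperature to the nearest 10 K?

4020 K

M_in = 10⁶/7469 = 133.89 mireds.
M_out = 133.89 + (+115) = 248.89 mireds.
T_out = 10⁶/248.89 = 4017.9 K → 4020 K.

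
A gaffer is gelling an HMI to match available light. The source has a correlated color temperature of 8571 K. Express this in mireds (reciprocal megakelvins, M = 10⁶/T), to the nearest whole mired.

117 mireds

M = 10⁶ / 8571 = 116.673 → 117 mireds.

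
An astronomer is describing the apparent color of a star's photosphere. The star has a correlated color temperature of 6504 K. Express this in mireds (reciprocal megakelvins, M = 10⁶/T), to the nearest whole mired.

M = 10⁶ / 6504 = 153.752 → 154 mireds.

154 mireds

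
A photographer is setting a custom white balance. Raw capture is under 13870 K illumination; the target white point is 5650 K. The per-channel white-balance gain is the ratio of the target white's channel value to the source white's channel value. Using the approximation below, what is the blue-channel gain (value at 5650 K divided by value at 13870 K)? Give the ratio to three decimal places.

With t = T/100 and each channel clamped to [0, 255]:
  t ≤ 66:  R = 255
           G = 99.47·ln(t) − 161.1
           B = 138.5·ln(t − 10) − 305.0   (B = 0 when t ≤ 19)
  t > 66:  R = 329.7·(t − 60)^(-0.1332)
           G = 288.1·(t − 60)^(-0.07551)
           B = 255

At 13870 K (t = 138.7):
  B = 255 by definition for t > 66.
At 5650 K (t = 56.5):
  B = 138.5·ln(56.5 − 10) − 305.0 = 138.5·ln 46.5 − 305.0 = 138.5·3.8395 − 305.0 = 226.764.
Gain = 226.764 / 255.000 = 0.8893 → 0.889.

0.889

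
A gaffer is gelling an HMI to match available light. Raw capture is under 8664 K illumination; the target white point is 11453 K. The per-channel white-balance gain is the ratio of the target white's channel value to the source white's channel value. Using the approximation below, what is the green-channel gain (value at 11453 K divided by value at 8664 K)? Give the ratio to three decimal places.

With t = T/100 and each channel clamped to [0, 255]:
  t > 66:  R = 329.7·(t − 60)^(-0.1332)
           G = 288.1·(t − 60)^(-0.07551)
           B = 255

0.947

At 8664 K (t = 86.64):
  G = 288.1·(86.64 − 60)^(-0.07551) = 288.1·26.64^(-0.07551) = 288.1·0.78047 = 224.854.
At 11453 K (t = 114.53):
  G = 288.1·(114.53 − 60)^(-0.07551) = 288.1·54.53^(-0.07551) = 288.1·0.73938 = 213.015.
Gain = 213.015 / 224.854 = 0.9473 → 0.947.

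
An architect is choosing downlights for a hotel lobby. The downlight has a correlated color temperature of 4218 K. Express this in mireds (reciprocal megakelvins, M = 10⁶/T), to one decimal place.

M = 10⁶ / 4218 = 237.079 → 237.1 mireds.

237.1 mireds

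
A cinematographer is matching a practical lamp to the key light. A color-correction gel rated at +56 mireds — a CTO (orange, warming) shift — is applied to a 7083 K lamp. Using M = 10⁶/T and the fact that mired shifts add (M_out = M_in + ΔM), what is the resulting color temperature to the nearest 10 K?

M_in = 10⁶/7083 = 141.18 mireds.
M_out = 141.18 + (+56) = 197.18 mireds.
T_out = 10⁶/197.18 = 5071.4 K → 5070 K.

5070 K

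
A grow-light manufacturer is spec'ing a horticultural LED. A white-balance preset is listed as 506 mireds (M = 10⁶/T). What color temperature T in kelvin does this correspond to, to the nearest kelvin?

T = 10⁶ / 506 = 1976.28 K → 1976 K.

1976 K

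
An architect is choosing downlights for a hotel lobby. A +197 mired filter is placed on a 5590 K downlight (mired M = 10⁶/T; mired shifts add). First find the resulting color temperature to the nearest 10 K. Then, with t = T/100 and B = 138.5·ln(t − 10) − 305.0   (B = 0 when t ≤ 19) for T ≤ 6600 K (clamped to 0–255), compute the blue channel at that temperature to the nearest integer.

84

M_in = 10⁶/5590 = 178.89; M_out = 178.89 + (+197) = 375.89.
T_out = 10⁶/375.89 = 2660.3 K → 2660 K; t = 26.6.
B = 138.5·ln(26.6 − 10) − 305.0 = 138.5·ln 16.6 − 305.0 = 138.5·2.8094 − 305.0 = 84.102.
Rounded: 84.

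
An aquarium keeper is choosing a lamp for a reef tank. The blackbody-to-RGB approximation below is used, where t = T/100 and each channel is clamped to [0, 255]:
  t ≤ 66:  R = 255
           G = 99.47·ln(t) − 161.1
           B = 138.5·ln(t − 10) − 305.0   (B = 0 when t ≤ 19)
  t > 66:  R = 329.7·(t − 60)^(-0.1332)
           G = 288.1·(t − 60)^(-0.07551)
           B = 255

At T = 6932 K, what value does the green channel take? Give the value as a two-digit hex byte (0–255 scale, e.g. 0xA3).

0xF3

t = 6932/100 = 69.32; the t > 66 branch applies.
G = 288.1·(69.32 − 60)^(-0.07551) = 288.1·9.32^(-0.07551) = 288.1·0.84489 = 243.412.
Rounded: 243; in hex, 0xF3.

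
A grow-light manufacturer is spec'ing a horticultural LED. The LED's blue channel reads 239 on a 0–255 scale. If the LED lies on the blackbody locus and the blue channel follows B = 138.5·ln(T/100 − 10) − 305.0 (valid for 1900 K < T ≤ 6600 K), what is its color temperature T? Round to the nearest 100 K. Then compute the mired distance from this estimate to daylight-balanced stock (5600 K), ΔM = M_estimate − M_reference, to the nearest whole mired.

ln(t − 10) = (239 + 305.0) / 138.5 = 3.9278.
t − 10 = e^3.9278 = 50.795, so t = 60.795.
T = 100·t = 6079 K → 6100 K to the nearest 100 K.
M_estimate = 10⁶/6100 = 163.93; M_reference = 10⁶/5600 = 178.57.
ΔM = 163.93 − 178.57 = -14.64 → -15 mireds.

-15 mireds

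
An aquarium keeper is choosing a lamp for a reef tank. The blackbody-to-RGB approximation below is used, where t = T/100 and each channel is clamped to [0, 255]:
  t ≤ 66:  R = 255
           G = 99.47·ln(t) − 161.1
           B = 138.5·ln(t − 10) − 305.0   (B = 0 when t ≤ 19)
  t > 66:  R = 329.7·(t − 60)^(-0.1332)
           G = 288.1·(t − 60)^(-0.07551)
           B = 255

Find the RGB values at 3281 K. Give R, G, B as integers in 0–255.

R=255, G=186, B=128

t = 3281/100 = 32.81; the t ≤ 66 branch applies.
R = 255 by definition for t ≤ 66.
G = 99.47·ln 32.81 − 161.1 = 99.47·3.4907 − 161.1 = 186.123.
B = 138.5·ln(32.81 − 10) − 305.0 = 138.5·ln 22.81 − 305.0 = 138.5·3.1272 − 305.0 = 128.117.
Rounded: (255, 186, 128).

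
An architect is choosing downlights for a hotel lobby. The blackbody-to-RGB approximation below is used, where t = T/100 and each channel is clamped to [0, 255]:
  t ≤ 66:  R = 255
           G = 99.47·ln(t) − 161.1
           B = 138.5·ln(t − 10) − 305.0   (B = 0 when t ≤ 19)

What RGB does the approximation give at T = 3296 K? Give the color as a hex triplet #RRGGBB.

t = 3296/100 = 32.96; the t ≤ 66 branch applies.
R = 255 by definition for t ≤ 66.
G = 99.47·ln 32.96 − 161.1 = 99.47·3.4953 − 161.1 = 186.577.
B = 138.5·ln(32.96 − 10) − 305.0 = 138.5·ln 22.96 − 305.0 = 138.5·3.1338 − 305.0 = 129.025.
Rounded: (255, 187, 129).
In hex: #FFBB81.

#FFBB81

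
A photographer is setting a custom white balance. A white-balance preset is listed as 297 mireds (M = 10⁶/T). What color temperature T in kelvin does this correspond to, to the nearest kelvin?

3367 K

T = 10⁶ / 297 = 3367.00 K → 3367 K.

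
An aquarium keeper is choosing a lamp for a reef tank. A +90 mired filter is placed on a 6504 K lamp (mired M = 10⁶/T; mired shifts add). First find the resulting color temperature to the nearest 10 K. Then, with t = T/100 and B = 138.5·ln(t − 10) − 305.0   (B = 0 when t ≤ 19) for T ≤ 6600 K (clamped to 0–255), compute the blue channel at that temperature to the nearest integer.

M_in = 10⁶/6504 = 153.75; M_out = 153.75 + (+90) = 243.75.
T_out = 10⁶/243.75 = 4102.5 K → 4100 K; t = 41.
B = 138.5·ln(41 − 10) − 305.0 = 138.5·ln 31 − 305.0 = 138.5·3.4340 − 305.0 = 170.607.
Rounded: 171.

171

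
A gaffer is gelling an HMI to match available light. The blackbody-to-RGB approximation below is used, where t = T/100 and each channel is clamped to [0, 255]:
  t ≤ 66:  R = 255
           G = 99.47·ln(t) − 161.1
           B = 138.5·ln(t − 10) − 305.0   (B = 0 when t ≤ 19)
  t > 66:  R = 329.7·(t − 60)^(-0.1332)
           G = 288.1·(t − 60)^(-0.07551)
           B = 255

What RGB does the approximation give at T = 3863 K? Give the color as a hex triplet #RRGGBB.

#FFCAA0

t = 3863/100 = 38.63; the t ≤ 66 branch applies.
R = 255 by definition for t ≤ 66.
G = 99.47·ln 38.63 − 161.1 = 99.47·3.6540 − 161.1 = 202.366.
B = 138.5·ln(38.63 − 10) − 305.0 = 138.5·ln 28.63 − 305.0 = 138.5·3.3545 − 305.0 = 159.592.
Rounded: (255, 202, 160).
In hex: #FFCAA0.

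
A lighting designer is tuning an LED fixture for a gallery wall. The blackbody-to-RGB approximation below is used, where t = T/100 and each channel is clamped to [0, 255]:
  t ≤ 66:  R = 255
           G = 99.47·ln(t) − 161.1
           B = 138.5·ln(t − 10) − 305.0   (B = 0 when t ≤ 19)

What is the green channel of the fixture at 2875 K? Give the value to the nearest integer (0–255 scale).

173

t = 2875/100 = 28.75; the t ≤ 66 branch applies.
G = 99.47·ln 28.75 − 161.1 = 99.47·3.3586 − 161.1 = 172.984.
Rounded: 173.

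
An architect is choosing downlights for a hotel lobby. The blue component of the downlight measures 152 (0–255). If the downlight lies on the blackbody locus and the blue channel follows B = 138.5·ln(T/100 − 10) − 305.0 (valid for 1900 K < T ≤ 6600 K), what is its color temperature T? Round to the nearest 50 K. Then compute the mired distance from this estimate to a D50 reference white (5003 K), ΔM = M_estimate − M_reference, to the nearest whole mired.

ln(t − 10) = (152 + 305.0) / 138.5 = 3.2996.
t − 10 = e^3.2996 = 27.103, so t = 37.103.
T = 100·t = 3710 K → 3700 K to the nearest 50 K.
M_estimate = 10⁶/3700 = 270.27; M_reference = 10⁶/5003 = 199.88.
ΔM = 270.27 − 199.88 = 70.39 → +70 mireds.

+70 mireds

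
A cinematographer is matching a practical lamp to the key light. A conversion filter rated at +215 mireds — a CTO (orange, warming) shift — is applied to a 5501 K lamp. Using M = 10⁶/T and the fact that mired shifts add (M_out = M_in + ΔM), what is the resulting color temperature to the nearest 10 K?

2520 K

M_in = 10⁶/5501 = 181.79 mireds.
M_out = 181.79 + (+215) = 396.79 mireds.
T_out = 10⁶/396.79 = 2520.3 K → 2520 K.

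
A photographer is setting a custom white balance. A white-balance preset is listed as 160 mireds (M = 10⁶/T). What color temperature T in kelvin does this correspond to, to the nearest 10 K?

6250 K

T = 10⁶ / 160 = 6250.00 K → 6250 K.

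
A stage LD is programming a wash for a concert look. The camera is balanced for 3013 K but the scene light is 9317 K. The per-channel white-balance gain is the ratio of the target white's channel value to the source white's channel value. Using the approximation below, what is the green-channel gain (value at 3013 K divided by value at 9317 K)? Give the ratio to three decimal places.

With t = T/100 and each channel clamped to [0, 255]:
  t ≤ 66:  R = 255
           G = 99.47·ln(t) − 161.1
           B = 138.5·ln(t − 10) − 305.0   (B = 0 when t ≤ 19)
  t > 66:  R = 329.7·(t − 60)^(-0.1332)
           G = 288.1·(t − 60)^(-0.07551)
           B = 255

0.803

At 9317 K (t = 93.17):
  G = 288.1·(93.17 − 60)^(-0.07551) = 288.1·33.17^(-0.07551) = 288.1·0.76766 = 221.163.
At 3013 K (t = 30.13):
  G = 99.47·ln 30.13 − 161.1 = 99.47·3.4055 − 161.1 = 177.647.
Gain = 177.647 / 221.163 = 0.8032 → 0.803.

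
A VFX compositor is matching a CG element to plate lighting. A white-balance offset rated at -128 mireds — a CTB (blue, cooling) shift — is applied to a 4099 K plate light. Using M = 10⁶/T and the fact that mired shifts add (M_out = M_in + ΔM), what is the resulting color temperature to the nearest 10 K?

M_in = 10⁶/4099 = 243.96 mireds.
M_out = 243.96 + (-128) = 115.96 mireds.
T_out = 10⁶/115.96 = 8623.5 K → 8620 K.

8620 K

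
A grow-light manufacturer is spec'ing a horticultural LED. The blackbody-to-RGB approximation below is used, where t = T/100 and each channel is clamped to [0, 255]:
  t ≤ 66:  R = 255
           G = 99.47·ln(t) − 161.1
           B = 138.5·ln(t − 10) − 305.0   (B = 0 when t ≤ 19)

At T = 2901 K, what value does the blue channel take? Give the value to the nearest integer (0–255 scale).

103

t = 2901/100 = 29.01; the t ≤ 66 branch applies.
B = 138.5·ln(29.01 − 10) − 305.0 = 138.5·ln 19.01 − 305.0 = 138.5·2.9450 − 305.0 = 102.878.
Rounded: 103.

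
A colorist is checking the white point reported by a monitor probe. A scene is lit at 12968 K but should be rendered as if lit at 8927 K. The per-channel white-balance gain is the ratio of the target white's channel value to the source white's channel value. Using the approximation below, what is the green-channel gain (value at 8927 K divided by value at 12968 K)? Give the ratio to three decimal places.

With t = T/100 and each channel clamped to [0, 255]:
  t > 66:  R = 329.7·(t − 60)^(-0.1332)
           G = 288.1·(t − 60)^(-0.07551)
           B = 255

1.068

At 12968 K (t = 129.68):
  G = 288.1·(129.68 − 60)^(-0.07551) = 288.1·69.68^(-0.07551) = 288.1·0.72582 = 209.108.
At 8927 K (t = 89.27):
  G = 288.1·(89.27 − 60)^(-0.07551) = 288.1·29.27^(-0.07551) = 288.1·0.77494 = 223.261.
Gain = 223.261 / 209.108 = 1.0677 → 1.068.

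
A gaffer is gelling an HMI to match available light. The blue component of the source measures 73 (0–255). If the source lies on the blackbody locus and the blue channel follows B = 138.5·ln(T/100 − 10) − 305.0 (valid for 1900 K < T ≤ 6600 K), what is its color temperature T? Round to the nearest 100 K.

2500 K

ln(t − 10) = (73 + 305.0) / 138.5 = 2.7292.
t − 10 = e^2.7292 = 15.321, so t = 25.321.
T = 100·t = 2532 K → 2500 K to the nearest 100 K.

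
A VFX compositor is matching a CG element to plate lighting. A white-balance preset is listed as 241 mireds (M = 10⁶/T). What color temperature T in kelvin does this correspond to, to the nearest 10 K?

4150 K

T = 10⁶ / 241 = 4149.38 K → 4150 K.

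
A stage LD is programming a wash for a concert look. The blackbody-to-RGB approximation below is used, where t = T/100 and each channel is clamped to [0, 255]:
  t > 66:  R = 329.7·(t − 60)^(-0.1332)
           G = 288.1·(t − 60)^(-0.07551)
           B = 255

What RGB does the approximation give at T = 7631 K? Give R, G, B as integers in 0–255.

t = 7631/100 = 76.31; the t > 66 branch applies.
R = 329.7·(76.31 − 60)^(-0.1332) = 329.7·16.31^(-0.1332) = 329.7·0.68945 = 227.311.
G = 288.1·(76.31 − 60)^(-0.07551) = 288.1·16.31^(-0.07551) = 288.1·0.80993 = 233.341.
B = 255 by definition for t > 66.
Rounded: (227, 233, 255).

R=227, G=233, B=255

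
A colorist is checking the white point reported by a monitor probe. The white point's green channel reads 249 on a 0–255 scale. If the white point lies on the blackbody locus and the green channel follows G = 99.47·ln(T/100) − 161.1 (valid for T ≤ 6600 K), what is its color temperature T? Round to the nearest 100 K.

ln t = (249 + 161.1) / 99.47 = 4.1229.
t = e^4.1229 = 61.735.
T = 100·t = 6174 K → 6200 K to the nearest 100 K.

6200 K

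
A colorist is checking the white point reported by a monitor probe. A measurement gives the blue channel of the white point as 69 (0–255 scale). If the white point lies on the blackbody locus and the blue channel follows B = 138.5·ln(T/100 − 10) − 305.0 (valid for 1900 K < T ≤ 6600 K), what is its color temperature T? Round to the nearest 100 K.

2500 K

ln(t − 10) = (69 + 305.0) / 138.5 = 2.7004.
t − 10 = e^2.7004 = 14.885, so t = 24.885.
T = 100·t = 2489 K → 2500 K to the nearest 100 K.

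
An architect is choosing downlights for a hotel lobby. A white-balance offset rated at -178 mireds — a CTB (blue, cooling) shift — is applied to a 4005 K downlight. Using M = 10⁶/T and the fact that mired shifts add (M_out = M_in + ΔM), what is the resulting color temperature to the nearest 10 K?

M_in = 10⁶/4005 = 249.69 mireds.
M_out = 249.69 + (-178) = 71.69 mireds.
T_out = 10⁶/71.69 = 13949.4 K → 13950 K.

13950 K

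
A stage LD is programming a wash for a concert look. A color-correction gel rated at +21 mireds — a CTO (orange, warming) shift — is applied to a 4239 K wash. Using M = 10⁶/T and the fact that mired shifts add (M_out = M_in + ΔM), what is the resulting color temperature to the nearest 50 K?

3900 K

M_in = 10⁶/4239 = 235.90 mireds.
M_out = 235.90 + (+21) = 256.90 mireds.
T_out = 10⁶/256.90 = 3892.5 K → 3900 K.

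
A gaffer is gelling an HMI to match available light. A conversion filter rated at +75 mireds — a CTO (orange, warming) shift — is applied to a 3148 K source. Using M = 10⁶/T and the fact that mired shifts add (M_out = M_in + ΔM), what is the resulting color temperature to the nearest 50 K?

2550 K

M_in = 10⁶/3148 = 317.66 mireds.
M_out = 317.66 + (+75) = 392.66 mireds.
T_out = 10⁶/392.66 = 2546.7 K → 2550 K.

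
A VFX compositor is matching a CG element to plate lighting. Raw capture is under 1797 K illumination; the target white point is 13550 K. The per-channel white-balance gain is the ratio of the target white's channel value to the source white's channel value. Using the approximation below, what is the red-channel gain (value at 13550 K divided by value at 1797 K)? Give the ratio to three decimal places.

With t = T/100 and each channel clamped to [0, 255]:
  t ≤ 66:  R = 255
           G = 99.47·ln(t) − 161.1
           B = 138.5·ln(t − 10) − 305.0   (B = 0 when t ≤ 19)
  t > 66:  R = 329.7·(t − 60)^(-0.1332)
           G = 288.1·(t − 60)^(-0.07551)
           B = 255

0.727

At 1797 K (t = 17.97):
  R = 255 by definition for t ≤ 66.
At 13550 K (t = 135.5):
  R = 329.7·(135.5 − 60)^(-0.1332) = 329.7·75.5^(-0.1332) = 329.7·0.56216 = 185.343.
Gain = 185.343 / 255.000 = 0.7268 → 0.727.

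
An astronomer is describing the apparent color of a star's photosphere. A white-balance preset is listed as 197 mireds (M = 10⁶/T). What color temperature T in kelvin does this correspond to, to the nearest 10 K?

5080 K

T = 10⁶ / 197 = 5076.14 K → 5080 K.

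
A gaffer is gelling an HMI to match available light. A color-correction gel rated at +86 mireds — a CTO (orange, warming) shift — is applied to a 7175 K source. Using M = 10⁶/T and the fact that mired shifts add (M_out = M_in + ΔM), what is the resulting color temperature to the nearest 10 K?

4440 K

M_in = 10⁶/7175 = 139.37 mireds.
M_out = 139.37 + (+86) = 225.37 mireds.
T_out = 10⁶/225.37 = 4437.1 K → 4440 K.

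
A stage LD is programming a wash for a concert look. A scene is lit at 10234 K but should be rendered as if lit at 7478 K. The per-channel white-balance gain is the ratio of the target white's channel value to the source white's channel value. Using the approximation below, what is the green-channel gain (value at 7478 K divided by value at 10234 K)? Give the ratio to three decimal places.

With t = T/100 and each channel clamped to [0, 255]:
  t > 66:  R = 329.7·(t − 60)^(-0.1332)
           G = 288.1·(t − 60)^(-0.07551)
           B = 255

At 10234 K (t = 102.34):
  G = 288.1·(102.34 − 60)^(-0.07551) = 288.1·42.34^(-0.07551) = 288.1·0.75364 = 217.124.
At 7478 K (t = 74.78):
  G = 288.1·(74.78 − 60)^(-0.07551) = 288.1·14.78^(-0.07551) = 288.1·0.81598 = 235.083.
Gain = 235.083 / 217.124 = 1.0827 → 1.083.

1.083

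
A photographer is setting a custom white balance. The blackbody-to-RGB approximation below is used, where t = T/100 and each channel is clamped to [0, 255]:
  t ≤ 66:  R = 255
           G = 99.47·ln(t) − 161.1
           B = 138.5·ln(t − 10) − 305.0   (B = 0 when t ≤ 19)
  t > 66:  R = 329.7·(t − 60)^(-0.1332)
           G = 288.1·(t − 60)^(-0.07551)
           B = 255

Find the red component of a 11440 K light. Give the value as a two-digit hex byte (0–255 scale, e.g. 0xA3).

0xC2

t = 11440/100 = 114.4; the t > 66 branch applies.
R = 329.7·(114.4 − 60)^(-0.1332) = 329.7·54.4^(-0.1332) = 329.7·0.58724 = 193.614.
Rounded: 194; in hex, 0xC2.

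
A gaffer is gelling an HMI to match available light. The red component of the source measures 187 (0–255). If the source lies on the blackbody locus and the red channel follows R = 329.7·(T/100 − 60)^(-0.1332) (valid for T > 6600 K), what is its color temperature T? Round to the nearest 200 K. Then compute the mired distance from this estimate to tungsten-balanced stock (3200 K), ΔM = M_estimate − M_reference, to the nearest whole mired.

(t − 60)^(-0.1332) = 187/329.7 = 0.56718.
t − 60 = 0.56718^(1/-0.1332) = 0.56718^(-7.508) = 70.620, so t = 130.620.
T = 100·t = 13062 K → 13000 K to the nearest 200 K.
M_estimate = 10⁶/13000 = 76.92; M_reference = 10⁶/3200 = 312.50.
ΔM = 76.92 − 312.50 = -235.58 → -236 mireds.

-236 mireds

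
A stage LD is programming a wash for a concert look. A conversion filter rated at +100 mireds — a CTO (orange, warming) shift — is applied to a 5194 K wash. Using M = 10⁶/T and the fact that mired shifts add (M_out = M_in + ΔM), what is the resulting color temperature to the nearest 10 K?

3420 K

M_in = 10⁶/5194 = 192.53 mireds.
M_out = 192.53 + (+100) = 292.53 mireds.
T_out = 10⁶/292.53 = 3418.5 K → 3420 K.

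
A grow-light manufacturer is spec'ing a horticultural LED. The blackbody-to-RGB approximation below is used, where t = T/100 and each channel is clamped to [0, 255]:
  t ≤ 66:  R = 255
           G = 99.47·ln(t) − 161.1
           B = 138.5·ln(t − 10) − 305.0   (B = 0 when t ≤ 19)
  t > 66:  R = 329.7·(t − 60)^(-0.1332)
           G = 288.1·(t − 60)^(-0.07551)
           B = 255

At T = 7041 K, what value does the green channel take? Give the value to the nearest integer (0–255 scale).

241

t = 7041/100 = 70.41; the t > 66 branch applies.
G = 288.1·(70.41 − 60)^(-0.07551) = 288.1·10.41^(-0.07551) = 288.1·0.83786 = 241.388.
Rounded: 241.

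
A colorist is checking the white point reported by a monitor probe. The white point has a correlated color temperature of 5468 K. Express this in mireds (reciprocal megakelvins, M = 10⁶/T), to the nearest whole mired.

183 mireds

M = 10⁶ / 5468 = 182.882 → 183 mireds.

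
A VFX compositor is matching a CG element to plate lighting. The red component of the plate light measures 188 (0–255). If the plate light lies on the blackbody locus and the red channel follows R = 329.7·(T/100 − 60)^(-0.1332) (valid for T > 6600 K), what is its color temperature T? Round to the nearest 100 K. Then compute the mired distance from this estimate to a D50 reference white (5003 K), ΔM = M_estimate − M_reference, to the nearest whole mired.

-122 mireds

(t − 60)^(-0.1332) = 188/329.7 = 0.57022.
t − 60 = 0.57022^(1/-0.1332) = 0.57022^(-7.508) = 67.848, so t = 127.848.
T = 100·t = 12785 K → 12800 K to the nearest 100 K.
M_estimate = 10⁶/12800 = 78.12; M_reference = 10⁶/5003 = 199.88.
ΔM = 78.12 − 199.88 = -121.76 → -122 mireds.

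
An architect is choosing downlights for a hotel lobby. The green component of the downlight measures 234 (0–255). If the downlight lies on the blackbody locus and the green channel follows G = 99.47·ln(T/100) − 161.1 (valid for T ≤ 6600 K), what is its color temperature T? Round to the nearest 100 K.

ln t = (234 + 161.1) / 99.47 = 3.9721.
t = e^3.9721 = 53.093.
T = 100·t = 5309 K → 5300 K to the nearest 100 K.

5300 K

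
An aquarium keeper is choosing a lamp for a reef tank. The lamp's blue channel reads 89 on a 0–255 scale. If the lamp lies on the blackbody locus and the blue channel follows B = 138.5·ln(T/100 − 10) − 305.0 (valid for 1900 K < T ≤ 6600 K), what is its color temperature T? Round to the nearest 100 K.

ln(t − 10) = (89 + 305.0) / 138.5 = 2.8448.
t − 10 = e^2.8448 = 17.198, so t = 27.198.
T = 100·t = 2720 K → 2700 K to the nearest 100 K.

2700 K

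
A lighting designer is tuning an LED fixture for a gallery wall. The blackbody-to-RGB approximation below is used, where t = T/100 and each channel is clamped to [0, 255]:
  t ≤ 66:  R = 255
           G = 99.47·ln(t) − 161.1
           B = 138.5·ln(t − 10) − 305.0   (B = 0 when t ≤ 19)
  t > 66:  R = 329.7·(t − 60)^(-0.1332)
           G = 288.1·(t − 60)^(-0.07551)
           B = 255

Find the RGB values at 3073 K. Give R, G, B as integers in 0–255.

R=255, G=180, B=115

t = 3073/100 = 30.73; the t ≤ 66 branch applies.
R = 255 by definition for t ≤ 66.
G = 99.47·ln 30.73 − 161.1 = 99.47·3.4252 − 161.1 = 179.609.
B = 138.5·ln(30.73 − 10) − 305.0 = 138.5·ln 20.73 − 305.0 = 138.5·3.0316 − 305.0 = 114.874.
Rounded: (255, 180, 115).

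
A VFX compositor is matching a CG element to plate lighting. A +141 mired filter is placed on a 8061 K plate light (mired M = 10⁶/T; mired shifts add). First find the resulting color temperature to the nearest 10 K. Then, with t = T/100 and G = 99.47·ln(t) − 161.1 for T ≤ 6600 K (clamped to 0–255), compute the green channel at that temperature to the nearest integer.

200

M_in = 10⁶/8061 = 124.05; M_out = 124.05 + (+141) = 265.05.
T_out = 10⁶/265.05 = 3772.8 K → 3770 K; t = 37.7.
G = 99.47·ln 37.7 − 161.1 = 99.47·3.6297 − 161.1 = 199.942.
Rounded: 200.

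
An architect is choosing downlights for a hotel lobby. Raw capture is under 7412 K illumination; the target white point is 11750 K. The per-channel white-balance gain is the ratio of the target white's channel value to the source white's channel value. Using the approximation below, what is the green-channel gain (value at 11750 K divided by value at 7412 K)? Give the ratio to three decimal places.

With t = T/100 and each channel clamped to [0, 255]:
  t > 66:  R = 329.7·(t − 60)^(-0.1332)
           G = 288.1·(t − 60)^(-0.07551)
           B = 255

0.899

At 7412 K (t = 74.12):
  G = 288.1·(74.12 − 60)^(-0.07551) = 288.1·14.12^(-0.07551) = 288.1·0.81880 = 235.895.
At 11750 K (t = 117.5):
  G = 288.1·(117.5 − 60)^(-0.07551) = 288.1·57.5^(-0.07551) = 288.1·0.73642 = 212.164.
Gain = 212.164 / 235.895 = 0.8994 → 0.899.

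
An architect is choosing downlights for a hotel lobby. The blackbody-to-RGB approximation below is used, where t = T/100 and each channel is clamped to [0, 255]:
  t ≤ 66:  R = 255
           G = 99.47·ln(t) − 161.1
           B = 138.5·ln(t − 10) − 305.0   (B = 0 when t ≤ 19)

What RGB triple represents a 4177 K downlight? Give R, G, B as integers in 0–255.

R=255, G=210, B=174

t = 4177/100 = 41.77; the t ≤ 66 branch applies.
R = 255 by definition for t ≤ 66.
G = 99.47·ln 41.77 − 161.1 = 99.47·3.7322 − 161.1 = 210.140.
B = 138.5·ln(41.77 − 10) − 305.0 = 138.5·ln 31.77 − 305.0 = 138.5·3.4585 − 305.0 = 174.005.
Rounded: (255, 210, 174).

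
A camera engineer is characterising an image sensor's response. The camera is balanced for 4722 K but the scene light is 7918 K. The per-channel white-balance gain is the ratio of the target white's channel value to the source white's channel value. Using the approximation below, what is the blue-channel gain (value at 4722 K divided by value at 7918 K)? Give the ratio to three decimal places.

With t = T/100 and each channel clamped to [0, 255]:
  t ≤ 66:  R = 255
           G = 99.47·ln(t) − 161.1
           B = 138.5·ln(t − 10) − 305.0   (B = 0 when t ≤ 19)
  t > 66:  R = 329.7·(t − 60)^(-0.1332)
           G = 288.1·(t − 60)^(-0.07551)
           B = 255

0.768

At 7918 K (t = 79.18):
  B = 255 by definition for t > 66.
At 4722 K (t = 47.22):
  B = 138.5·ln(47.22 − 10) − 305.0 = 138.5·ln 37.22 − 305.0 = 138.5·3.6168 − 305.0 = 195.933.
Gain = 195.933 / 255.000 = 0.7684 → 0.768.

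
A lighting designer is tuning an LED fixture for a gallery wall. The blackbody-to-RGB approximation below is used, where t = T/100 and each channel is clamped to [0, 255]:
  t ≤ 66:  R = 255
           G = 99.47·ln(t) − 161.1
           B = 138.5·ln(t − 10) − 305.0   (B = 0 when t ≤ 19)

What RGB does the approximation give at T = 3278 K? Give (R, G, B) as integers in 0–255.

(255, 186, 128)

t = 3278/100 = 32.78; the t ≤ 66 branch applies.
R = 255 by definition for t ≤ 66.
G = 99.47·ln 32.78 − 161.1 = 99.47·3.4898 − 161.1 = 186.032.
B = 138.5·ln(32.78 − 10) − 305.0 = 138.5·ln 22.78 − 305.0 = 138.5·3.1259 − 305.0 = 127.935.
Rounded: (255, 186, 128).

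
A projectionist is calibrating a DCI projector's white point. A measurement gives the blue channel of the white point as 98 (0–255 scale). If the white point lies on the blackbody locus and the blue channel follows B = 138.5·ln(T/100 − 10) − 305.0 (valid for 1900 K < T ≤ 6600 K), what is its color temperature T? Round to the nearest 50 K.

2850 K

ln(t − 10) = (98 + 305.0) / 138.5 = 2.9097.
t − 10 = e^2.9097 = 18.352, so t = 28.352.
T = 100·t = 2835 K → 2850 K to the nearest 50 K.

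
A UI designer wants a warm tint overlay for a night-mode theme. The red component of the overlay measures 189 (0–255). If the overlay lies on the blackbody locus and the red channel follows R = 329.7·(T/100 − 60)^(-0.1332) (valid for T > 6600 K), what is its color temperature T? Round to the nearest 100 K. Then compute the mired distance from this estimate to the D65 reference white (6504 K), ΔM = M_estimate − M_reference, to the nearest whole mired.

-74 mireds

(t − 60)^(-0.1332) = 189/329.7 = 0.57325.
t − 60 = 0.57325^(1/-0.1332) = 0.57325^(-7.508) = 65.199, so t = 125.199.
T = 100·t = 12520 K → 12500 K to the nearest 100 K.
M_estimate = 10⁶/12500 = 80.00; M_reference = 10⁶/6504 = 153.75.
ΔM = 80.00 − 153.75 = -73.75 → -74 mireds.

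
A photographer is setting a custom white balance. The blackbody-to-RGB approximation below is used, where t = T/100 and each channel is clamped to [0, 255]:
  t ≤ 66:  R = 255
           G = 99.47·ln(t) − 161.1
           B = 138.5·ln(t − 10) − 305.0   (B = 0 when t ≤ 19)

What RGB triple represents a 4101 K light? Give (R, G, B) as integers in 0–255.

(255, 208, 171)

t = 4101/100 = 41.01; the t ≤ 66 branch applies.
R = 255 by definition for t ≤ 66.
G = 99.47·ln 41.01 − 161.1 = 99.47·3.7138 − 161.1 = 208.313.
B = 138.5·ln(41.01 − 10) − 305.0 = 138.5·ln 31.01 − 305.0 = 138.5·3.4343 − 305.0 = 170.652.
Rounded: (255, 208, 171).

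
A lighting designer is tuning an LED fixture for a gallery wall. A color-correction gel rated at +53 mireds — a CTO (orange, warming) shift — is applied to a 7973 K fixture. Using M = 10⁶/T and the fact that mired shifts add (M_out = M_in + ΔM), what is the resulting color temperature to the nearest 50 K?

M_in = 10⁶/7973 = 125.42 mireds.
M_out = 125.42 + (+53) = 178.42 mireds.
T_out = 10⁶/178.42 = 5604.6 K → 5600 K.

5600 K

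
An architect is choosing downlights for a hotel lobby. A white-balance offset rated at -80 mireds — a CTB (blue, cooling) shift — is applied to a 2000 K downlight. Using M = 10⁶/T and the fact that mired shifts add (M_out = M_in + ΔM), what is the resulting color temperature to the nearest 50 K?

2400 K

M_in = 10⁶/2000 = 500.00 mireds.
M_out = 500.00 + (-80) = 420.00 mireds.
T_out = 10⁶/420.00 = 2381.0 K → 2400 K.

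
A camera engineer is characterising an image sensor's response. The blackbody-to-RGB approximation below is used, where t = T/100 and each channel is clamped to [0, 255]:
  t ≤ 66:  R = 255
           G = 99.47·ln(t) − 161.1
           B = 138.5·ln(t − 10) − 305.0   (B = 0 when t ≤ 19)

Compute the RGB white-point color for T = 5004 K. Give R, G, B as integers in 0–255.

t = 5004/100 = 50.04; the t ≤ 66 branch applies.
R = 255 by definition for t ≤ 66.
G = 99.47·ln 50.04 − 161.1 = 99.47·3.9128 − 161.1 = 228.108.
B = 138.5·ln(50.04 − 10) − 305.0 = 138.5·ln 40.04 − 305.0 = 138.5·3.6899 − 305.0 = 206.048.
Rounded: (255, 228, 206).

R=255, G=228, B=206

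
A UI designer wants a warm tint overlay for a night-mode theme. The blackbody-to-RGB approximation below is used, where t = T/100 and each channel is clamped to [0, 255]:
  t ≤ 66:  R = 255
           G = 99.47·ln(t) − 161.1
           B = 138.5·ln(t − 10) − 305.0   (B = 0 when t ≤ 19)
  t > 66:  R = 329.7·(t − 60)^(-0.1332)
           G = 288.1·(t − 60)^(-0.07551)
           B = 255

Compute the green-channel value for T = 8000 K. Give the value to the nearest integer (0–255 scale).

230

t = 8000/100 = 80; the t > 66 branch applies.
G = 288.1·(80 − 60)^(-0.07551) = 288.1·20^(-0.07551) = 288.1·0.79755 = 229.775.
Rounded: 230.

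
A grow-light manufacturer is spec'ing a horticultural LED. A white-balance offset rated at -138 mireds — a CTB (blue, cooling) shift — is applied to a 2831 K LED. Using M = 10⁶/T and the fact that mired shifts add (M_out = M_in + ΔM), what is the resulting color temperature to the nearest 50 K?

4650 K

M_in = 10⁶/2831 = 353.23 mireds.
M_out = 353.23 + (-138) = 215.23 mireds.
T_out = 10⁶/215.23 = 4646.1 K → 4650 K.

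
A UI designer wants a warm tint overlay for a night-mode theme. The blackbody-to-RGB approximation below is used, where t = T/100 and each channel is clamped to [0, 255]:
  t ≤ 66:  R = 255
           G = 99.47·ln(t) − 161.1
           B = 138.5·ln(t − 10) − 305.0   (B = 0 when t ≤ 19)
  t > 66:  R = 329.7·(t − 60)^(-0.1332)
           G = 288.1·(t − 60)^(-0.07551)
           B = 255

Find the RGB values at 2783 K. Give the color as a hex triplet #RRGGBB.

t = 2783/100 = 27.83; the t ≤ 66 branch applies.
R = 255 by definition for t ≤ 66.
G = 99.47·ln 27.83 − 161.1 = 99.47·3.3261 − 161.1 = 169.749.
B = 138.5·ln(27.83 − 10) − 305.0 = 138.5·ln 17.83 − 305.0 = 138.5·2.8809 − 305.0 = 94.002.
Rounded: (255, 170, 94).
In hex: #FFAA5E.

#FFAA5E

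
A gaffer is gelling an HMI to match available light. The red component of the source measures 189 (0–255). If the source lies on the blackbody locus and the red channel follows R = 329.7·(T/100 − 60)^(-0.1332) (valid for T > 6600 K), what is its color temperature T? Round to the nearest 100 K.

(t − 60)^(-0.1332) = 189/329.7 = 0.57325.
t − 60 = 0.57325^(1/-0.1332) = 0.57325^(-7.508) = 65.199, so t = 125.199.
T = 100·t = 12520 K → 12500 K to the nearest 100 K.

12500 K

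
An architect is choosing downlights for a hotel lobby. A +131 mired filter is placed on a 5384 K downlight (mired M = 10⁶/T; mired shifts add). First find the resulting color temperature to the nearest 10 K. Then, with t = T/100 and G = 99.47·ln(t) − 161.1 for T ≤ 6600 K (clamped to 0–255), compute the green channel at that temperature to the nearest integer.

182

M_in = 10⁶/5384 = 185.74; M_out = 185.74 + (+131) = 316.74.
T_out = 10⁶/316.74 = 3157.2 K → 3160 K; t = 31.6.
G = 99.47·ln 31.6 − 161.1 = 99.47·3.4532 − 161.1 = 182.386.
Rounded: 182.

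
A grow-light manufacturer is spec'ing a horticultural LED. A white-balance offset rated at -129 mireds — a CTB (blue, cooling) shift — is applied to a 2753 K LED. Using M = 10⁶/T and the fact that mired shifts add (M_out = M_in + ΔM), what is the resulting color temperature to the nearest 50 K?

4250 K

M_in = 10⁶/2753 = 363.24 mireds.
M_out = 363.24 + (-129) = 234.24 mireds.
T_out = 10⁶/234.24 = 4269.1 K → 4250 K.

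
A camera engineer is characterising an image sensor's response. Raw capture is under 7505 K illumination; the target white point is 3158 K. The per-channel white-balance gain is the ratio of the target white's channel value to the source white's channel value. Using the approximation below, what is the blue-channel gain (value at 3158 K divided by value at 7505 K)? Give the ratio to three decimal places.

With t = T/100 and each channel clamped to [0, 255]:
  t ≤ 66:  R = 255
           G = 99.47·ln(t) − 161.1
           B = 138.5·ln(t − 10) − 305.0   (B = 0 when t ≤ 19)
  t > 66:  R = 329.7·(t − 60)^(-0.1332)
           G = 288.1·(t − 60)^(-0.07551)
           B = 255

0.472

At 7505 K (t = 75.05):
  B = 255 by definition for t > 66.
At 3158 K (t = 31.58):
  B = 138.5·ln(31.58 − 10) − 305.0 = 138.5·ln 21.58 − 305.0 = 138.5·3.0718 − 305.0 = 120.440.
Gain = 120.440 / 255.000 = 0.4723 → 0.472.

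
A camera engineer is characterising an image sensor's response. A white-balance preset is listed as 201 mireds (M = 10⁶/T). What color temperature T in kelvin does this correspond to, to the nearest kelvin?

T = 10⁶ / 201 = 4975.12 K → 4975 K.

4975 K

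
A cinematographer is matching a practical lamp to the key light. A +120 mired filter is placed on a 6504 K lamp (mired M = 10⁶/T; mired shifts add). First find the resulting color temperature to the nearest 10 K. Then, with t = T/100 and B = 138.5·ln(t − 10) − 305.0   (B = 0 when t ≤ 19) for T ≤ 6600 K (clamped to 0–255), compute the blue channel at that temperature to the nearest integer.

M_in = 10⁶/6504 = 153.75; M_out = 153.75 + (+120) = 273.75.
T_out = 10⁶/273.75 = 3652.9 K → 3650 K; t = 36.5.
B = 138.5·ln(36.5 − 10) − 305.0 = 138.5·ln 26.5 − 305.0 = 138.5·3.2771 − 305.0 = 148.885.
Rounded: 149.

149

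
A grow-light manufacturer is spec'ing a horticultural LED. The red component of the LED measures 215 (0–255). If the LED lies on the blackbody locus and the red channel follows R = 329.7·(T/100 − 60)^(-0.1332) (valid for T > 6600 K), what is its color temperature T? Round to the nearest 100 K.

(t − 60)^(-0.1332) = 215/329.7 = 0.65211.
t − 60 = 0.65211^(1/-0.1332) = 0.65211^(-7.508) = 24.774, so t = 84.774.
T = 100·t = 8477 K → 8500 K to the nearest 100 K.

8500 K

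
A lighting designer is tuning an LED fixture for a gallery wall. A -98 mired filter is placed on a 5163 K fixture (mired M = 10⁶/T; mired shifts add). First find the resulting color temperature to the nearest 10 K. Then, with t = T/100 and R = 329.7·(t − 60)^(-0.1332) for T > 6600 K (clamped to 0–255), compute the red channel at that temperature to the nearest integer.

M_in = 10⁶/5163 = 193.69; M_out = 193.69 + (-98) = 95.69.
T_out = 10⁶/95.69 = 10450.9 K → 10450 K; t = 104.5.
R = 329.7·(104.5 − 60)^(-0.1332) = 329.7·44.5^(-0.1332) = 329.7·0.60317 = 198.865.
Rounded: 199.

199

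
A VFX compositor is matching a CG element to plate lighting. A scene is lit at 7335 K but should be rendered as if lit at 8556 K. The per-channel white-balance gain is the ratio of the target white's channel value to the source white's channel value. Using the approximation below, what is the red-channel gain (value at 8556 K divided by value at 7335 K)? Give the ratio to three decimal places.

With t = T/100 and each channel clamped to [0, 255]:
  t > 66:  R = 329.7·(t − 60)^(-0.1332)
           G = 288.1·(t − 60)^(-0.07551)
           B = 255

0.917

At 7335 K (t = 73.35):
  R = 329.7·(73.35 − 60)^(-0.1332) = 329.7·13.35^(-0.1332) = 329.7·0.70809 = 233.456.
At 8556 K (t = 85.56):
  R = 329.7·(85.56 − 60)^(-0.1332) = 329.7·25.56^(-0.1332) = 329.7·0.64940 = 214.107.
Gain = 214.107 / 233.456 = 0.9171 → 0.917.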